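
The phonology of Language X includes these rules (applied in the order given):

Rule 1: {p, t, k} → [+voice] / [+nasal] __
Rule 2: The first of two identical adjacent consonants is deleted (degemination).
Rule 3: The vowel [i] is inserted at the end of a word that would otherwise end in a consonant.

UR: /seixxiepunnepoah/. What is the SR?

Rule 1 (post-nasal voicing): no segment meets the environment; /seixxiepunnepoah/ is unchanged.
Rule 2 (degemination): /xx/ is a geminate; the first /x/ deletes. /nn/ is a geminate; the first /n/ deletes. /seixxiepunnepoah/ → seixiepunepoah.
Rule 3 (final i-epenthesis): the form ends in the consonant /h/, so [i] is inserted word-finally. /seixiepunepoah/ → seixiepunepoahi.

seixiepunepoahi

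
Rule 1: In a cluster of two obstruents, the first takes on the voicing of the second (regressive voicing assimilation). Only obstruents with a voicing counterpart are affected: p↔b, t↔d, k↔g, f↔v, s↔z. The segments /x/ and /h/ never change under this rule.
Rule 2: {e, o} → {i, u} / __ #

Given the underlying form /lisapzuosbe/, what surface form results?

Rule 1 (regressive voicing assimilation): /p/ precedes the voiced obstruent /z/, so it voices to [b] by assimilation. /s/ precedes the voiced obstruent /b/, so it voices to [z] by assimilation. /lisapzuosbe/ → lisabzuozbe.
Rule 2 (final vowel raising): /e/ is a mid vowel in word-final position, so it raises to [i]. /lisabzuozbe/ → lisabzuozbi.

lisabzuozbi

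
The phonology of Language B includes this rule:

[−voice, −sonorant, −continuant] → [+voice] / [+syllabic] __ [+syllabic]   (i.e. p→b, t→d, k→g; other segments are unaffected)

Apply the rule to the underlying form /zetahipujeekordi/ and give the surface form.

/t/ is a voiceless stop between vowels /e/ and /a/, so it voices to [d].
/p/ is a voiceless stop between vowels /i/ and /u/, so it voices to [b].
/k/ is a voiceless stop between vowels /e/ and /o/, so it voices to [g].
Surface form: [zedahibujeegordi].

zedahibujeegordi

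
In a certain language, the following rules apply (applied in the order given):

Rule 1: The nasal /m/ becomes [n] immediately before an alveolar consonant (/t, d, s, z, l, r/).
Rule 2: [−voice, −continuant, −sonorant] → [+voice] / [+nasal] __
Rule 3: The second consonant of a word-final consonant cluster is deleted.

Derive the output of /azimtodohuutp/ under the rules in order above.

azindodohuut

Rule 1 (nasal place assimilation): /m/ precedes the alveolar consonant /t/, so it assimilates in place to [n]. /azimtodohuutp/ → azintodohuutp.
Rule 2 (post-nasal voicing): /t/ is a voiceless stop immediately after the nasal /n/, so it voices to [d]. /azintodohuutp/ → azindodohuutp.
Rule 3 (final cluster simplification): /p/ is the second consonant of a word-final cluster /tp/, so it deletes. /azindodohuutp/ → azindodohuut.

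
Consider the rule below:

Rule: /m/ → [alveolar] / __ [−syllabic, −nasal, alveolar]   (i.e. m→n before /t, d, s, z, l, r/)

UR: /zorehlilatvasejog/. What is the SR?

zorehlilatvasejog

No segment of /zorehlilatvasejog/ meets the structural description of the rule, so the form surfaces unchanged.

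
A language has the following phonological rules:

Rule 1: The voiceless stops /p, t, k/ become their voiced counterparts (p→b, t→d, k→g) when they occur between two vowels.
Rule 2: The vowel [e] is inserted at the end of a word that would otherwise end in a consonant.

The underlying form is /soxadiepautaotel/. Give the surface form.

Rule 1 (intervocalic voicing): /p/ is a voiceless stop between vowels /e/ and /a/, so it voices to [b]. /t/ is a voiceless stop between vowels /u/ and /a/, so it voices to [d]. /t/ is a voiceless stop between vowels /o/ and /e/, so it voices to [d]. /soxadiepautaotel/ → soxadiebaudaodel.
Rule 2 (final e-epenthesis): the form ends in the consonant /l/, so [e] is inserted word-finally. /soxadiebaudaodel/ → soxadiebaudaodele.

soxadiebaudaodele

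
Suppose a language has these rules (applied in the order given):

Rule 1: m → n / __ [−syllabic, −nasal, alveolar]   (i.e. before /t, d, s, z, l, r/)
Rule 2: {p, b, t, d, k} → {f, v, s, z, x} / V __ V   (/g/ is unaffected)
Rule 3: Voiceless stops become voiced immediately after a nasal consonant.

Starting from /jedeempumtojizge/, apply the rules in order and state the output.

jezeembundojizge

Rule 1 (nasal place assimilation): /m/ precedes the alveolar consonant /t/, so it assimilates in place to [n]. /jedeempumtojizge/ → jedeempuntojizge.
Rule 2 (intervocalic spirantization): /d/ is a stop between vowels /e/ and /e/, so it spirantizes to the fricative [z]. /jedeempuntojizge/ → jezeempuntojizge.
Rule 3 (post-nasal voicing): /p/ is a voiceless stop immediately after the nasal /m/, so it voices to [b]. /t/ is a voiceless stop immediately after the nasal /n/, so it voices to [d]. /jezeempuntojizge/ → jezeembundojizge.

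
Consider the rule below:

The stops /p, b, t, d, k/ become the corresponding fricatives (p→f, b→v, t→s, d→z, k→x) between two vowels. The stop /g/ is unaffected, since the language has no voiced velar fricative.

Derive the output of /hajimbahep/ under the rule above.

hajimbahep

No segment of /hajimbahep/ meets the structural description of the rule, so the form surfaces unchanged.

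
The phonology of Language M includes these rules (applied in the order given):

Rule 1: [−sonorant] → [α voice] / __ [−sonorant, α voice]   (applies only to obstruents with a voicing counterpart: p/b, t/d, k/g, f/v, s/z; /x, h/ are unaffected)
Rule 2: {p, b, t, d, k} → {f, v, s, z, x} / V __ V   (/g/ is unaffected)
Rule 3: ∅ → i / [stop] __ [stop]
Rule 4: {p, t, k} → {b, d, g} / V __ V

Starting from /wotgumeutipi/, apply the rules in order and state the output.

Rule 1 (regressive voicing assimilation): /t/ precedes the voiced obstruent /g/, so it voices to [d] by assimilation. /wotgumeutipi/ → wodgumeutipi.
Rule 2 (intervocalic spirantization): /t/ is a stop between vowels /u/ and /i/, so it spirantizes to the fricative [s]. /p/ is a stop between vowels /i/ and /i/, so it spirantizes to the fricative [f]. /wodgumeutipi/ → wodgumeusifi.
Rule 3 (stop-cluster i-epenthesis): /d/ and /g/ form a stop–stop cluster, so [i] is inserted between them. /wodgumeusifi/ → wodigumeusifi.
Rule 4 (intervocalic voicing): no segment meets the environment; /wodigumeusifi/ is unchanged.

wodigumeusifi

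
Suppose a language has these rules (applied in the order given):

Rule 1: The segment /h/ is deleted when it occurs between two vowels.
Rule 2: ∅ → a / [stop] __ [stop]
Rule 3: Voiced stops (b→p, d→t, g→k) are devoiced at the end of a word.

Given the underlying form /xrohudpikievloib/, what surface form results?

Rule 1 (intervocalic h-deletion): /h/ occurs between vowels /o/ and /u/, so it deletes. /xrohudpikievloib/ → xroudpikievloib.
Rule 2 (stop-cluster a-epenthesis): /d/ and /p/ form a stop–stop cluster, so [a] is inserted between them. /xroudpikievloib/ → xroudapikievloib.
Rule 3 (final devoicing): /b/ is a voiced stop in word-final position, so it devoices to [p]. /xroudapikievloib/ → xroudapikievloip.

xroudapikievloip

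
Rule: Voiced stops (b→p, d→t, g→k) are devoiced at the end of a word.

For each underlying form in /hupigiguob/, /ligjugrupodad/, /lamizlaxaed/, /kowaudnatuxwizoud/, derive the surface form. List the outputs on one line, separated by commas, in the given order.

/hupigiguob/: /b/ is a voiced stop in word-final position, so it devoices to [p]. → [hupigiguop].
/ligjugrupodad/: /d/ is a voiced stop in word-final position, so it devoices to [t]. → [ligjugrupodat].
/lamizlaxaed/: /d/ is a voiced stop in word-final position, so it devoices to [t]. → [lamizlaxaet].
/kowaudnatuxwizoud/: /d/ is a voiced stop in word-final position, so it devoices to [t]. → [kowaudnatuxwizout].

hupigiguop, ligjugrupodat, lamizlaxaet, kowaudnatuxwizout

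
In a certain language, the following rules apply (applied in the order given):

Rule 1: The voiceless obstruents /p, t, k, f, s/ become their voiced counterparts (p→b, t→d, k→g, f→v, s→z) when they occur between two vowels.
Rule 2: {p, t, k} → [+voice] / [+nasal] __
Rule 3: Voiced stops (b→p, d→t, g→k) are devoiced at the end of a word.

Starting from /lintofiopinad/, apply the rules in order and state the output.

Rule 1 (intervocalic voicing): /f/ is a voiceless obstruent between vowels /o/ and /i/, so it voices to [v]. /p/ is a voiceless obstruent between vowels /o/ and /i/, so it voices to [b]. /lintofiopinad/ → lintoviobinad.
Rule 2 (post-nasal voicing): /t/ is a voiceless stop immediately after the nasal /n/, so it voices to [d]. /lintoviobinad/ → lindoviobinad.
Rule 3 (final devoicing): /d/ is a voiced stop in word-final position, so it devoices to [t]. /lindoviobinad/ → lindoviobinat.

lindoviobinat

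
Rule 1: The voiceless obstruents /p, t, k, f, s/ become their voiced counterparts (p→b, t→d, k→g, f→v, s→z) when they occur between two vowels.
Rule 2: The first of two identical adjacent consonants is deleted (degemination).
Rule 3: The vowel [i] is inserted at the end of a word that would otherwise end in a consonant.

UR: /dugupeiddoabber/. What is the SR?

dugubeidoaberi

Rule 1 (intervocalic voicing): /p/ is a voiceless obstruent between vowels /u/ and /e/, so it voices to [b]. /dugupeiddoabber/ → dugubeiddoabber.
Rule 2 (degemination): /dd/ is a geminate; the first /d/ deletes. /bb/ is a geminate; the first /b/ deletes. /dugubeiddoabber/ → dugubeidoaber.
Rule 3 (final i-epenthesis): the form ends in the consonant /r/, so [i] is inserted word-finally. /dugubeidoaber/ → dugubeidoaberi.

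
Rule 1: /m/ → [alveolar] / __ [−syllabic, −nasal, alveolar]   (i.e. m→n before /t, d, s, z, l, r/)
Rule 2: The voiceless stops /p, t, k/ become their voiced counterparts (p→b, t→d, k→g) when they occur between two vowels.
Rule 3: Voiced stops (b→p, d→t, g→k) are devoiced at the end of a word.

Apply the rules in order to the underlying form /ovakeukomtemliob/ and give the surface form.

ovageugontenliop

Rule 1 (nasal place assimilation): /m/ precedes the alveolar consonant /t/, so it assimilates in place to [n]. /m/ precedes the alveolar consonant /l/, so it assimilates in place to [n]. /ovakeukomtemliob/ → ovakeukontenliob.
Rule 2 (intervocalic voicing): /k/ is a voiceless stop between vowels /a/ and /e/, so it voices to [g]. /k/ is a voiceless stop between vowels /u/ and /o/, so it voices to [g]. /ovakeukontenliob/ → ovageugontenliob.
Rule 3 (final devoicing): /b/ is a voiced stop in word-final position, so it devoices to [p]. /ovageugontenliob/ → ovageugontenliop.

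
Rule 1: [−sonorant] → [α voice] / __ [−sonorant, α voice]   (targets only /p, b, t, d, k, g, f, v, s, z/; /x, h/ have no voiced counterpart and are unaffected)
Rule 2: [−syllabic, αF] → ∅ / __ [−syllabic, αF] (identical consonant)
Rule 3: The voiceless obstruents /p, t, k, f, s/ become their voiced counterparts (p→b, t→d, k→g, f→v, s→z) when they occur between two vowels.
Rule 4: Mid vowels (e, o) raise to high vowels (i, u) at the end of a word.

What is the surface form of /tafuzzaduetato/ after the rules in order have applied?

tavuzaduedadu

Rule 1 (regressive voicing assimilation): no segment meets the environment; /tafuzzaduetato/ is unchanged.
Rule 2 (degemination): /zz/ is a geminate; the first /z/ deletes. /tafuzzaduetato/ → tafuzaduetato.
Rule 3 (intervocalic voicing): /f/ is a voiceless obstruent between vowels /a/ and /u/, so it voices to [v]. /t/ is a voiceless obstruent between vowels /e/ and /a/, so it voices to [d]. /t/ is a voiceless obstruent between vowels /a/ and /o/, so it voices to [d]. /tafuzaduetato/ → tavuzaduedado.
Rule 4 (final vowel raising): /o/ is a mid vowel in word-final position, so it raises to [u]. /tavuzaduedado/ → tavuzaduedadu.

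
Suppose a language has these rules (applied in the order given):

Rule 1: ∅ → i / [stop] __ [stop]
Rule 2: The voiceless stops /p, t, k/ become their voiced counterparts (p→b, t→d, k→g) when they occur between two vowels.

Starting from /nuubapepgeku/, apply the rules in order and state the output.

nuubabebigegu

Rule 1 (stop-cluster i-epenthesis): /p/ and /g/ form a stop–stop cluster, so [i] is inserted between them. /nuubapepgeku/ → nuubapepigeku.
Rule 2 (intervocalic voicing): /p/ is a voiceless stop between vowels /a/ and /e/, so it voices to [b]. /p/ is a voiceless stop between vowels /e/ and /i/, so it voices to [b]. /k/ is a voiceless stop between vowels /e/ and /u/, so it voices to [g]. /nuubapepigeku/ → nuubabebigegu.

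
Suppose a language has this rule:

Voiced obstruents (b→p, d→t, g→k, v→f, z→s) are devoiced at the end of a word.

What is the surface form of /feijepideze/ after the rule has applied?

feijepideze

No segment of /feijepideze/ meets the structural description of the rule, so the form surfaces unchanged.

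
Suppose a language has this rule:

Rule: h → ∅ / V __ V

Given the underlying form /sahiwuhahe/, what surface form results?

saiwuae

/h/ occurs between vowels /a/ and /i/, so it deletes.
/h/ occurs between vowels /u/ and /a/, so it deletes.
/h/ occurs between vowels /a/ and /e/, so it deletes.
Surface form: [saiwuae].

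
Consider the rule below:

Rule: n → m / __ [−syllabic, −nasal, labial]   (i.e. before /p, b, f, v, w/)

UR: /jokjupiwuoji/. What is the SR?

No segment of /jokjupiwuoji/ meets the structural description of the rule, so the form surfaces unchanged.

jokjupiwuoji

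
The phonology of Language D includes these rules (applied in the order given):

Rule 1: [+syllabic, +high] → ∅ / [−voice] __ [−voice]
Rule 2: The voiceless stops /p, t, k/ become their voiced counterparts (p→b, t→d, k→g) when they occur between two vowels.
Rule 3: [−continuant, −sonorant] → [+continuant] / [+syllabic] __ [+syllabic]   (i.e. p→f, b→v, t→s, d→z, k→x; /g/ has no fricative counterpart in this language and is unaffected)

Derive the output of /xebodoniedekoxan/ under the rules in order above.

Rule 1 (high vowel syncope): no segment meets the environment; /xebodoniedekoxan/ is unchanged.
Rule 2 (intervocalic voicing): /k/ is a voiceless stop between vowels /e/ and /o/, so it voices to [g]. /xebodoniedekoxan/ → xebodoniedegoxan.
Rule 3 (intervocalic spirantization): /b/ is a stop between vowels /e/ and /o/, so it spirantizes to the fricative [v]. /d/ is a stop between vowels /o/ and /o/, so it spirantizes to the fricative [z]. /d/ is a stop between vowels /e/ and /e/, so it spirantizes to the fricative [z]. /xebodoniedegoxan/ → xevozoniezegoxan.

xevozoniezegoxan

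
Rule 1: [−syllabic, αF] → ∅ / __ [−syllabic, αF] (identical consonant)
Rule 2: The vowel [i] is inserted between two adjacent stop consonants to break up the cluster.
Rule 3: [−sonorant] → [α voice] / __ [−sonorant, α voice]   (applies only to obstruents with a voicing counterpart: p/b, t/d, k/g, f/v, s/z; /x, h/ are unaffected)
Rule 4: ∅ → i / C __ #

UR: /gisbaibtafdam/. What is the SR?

Rule 1 (degemination): no segment meets the environment; /gisbaibtafdam/ is unchanged.
Rule 2 (stop-cluster i-epenthesis): /b/ and /t/ form a stop–stop cluster, so [i] is inserted between them. /gisbaibtafdam/ → gisbaibitafdam.
Rule 3 (regressive voicing assimilation): /s/ precedes the voiced obstruent /b/, so it voices to [z] by assimilation. /f/ precedes the voiced obstruent /d/, so it voices to [v] by assimilation. /gisbaibitafdam/ → gizbaibitavdam.
Rule 4 (final i-epenthesis): the form ends in the consonant /m/, so [i] is inserted word-finally. /gizbaibitavdam/ → gizbaibitavdami.

gizbaibitavdami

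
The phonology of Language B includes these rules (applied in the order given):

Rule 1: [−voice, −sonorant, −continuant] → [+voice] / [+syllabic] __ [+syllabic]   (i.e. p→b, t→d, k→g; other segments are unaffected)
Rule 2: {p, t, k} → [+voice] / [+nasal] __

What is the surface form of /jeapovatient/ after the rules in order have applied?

jeabovadiend

Rule 1 (intervocalic voicing): /p/ is a voiceless stop between vowels /a/ and /o/, so it voices to [b]. /t/ is a voiceless stop between vowels /a/ and /i/, so it voices to [d]. /jeapovatient/ → jeabovadient.
Rule 2 (post-nasal voicing): /t/ is a voiceless stop immediately after the nasal /n/, so it voices to [d]. /jeabovadient/ → jeabovadiend.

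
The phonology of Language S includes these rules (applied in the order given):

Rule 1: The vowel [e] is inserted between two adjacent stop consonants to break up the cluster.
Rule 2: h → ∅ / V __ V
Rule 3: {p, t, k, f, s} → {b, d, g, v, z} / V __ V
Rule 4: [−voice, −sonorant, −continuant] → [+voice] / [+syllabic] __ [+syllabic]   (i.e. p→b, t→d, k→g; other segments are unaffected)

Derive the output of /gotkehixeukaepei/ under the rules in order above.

godegeixeugaebei

Rule 1 (stop-cluster e-epenthesis): /t/ and /k/ form a stop–stop cluster, so [e] is inserted between them. /gotkehixeukaepei/ → gotekehixeukaepei.
Rule 2 (intervocalic h-deletion): /h/ occurs between vowels /e/ and /i/, so it deletes. /gotekehixeukaepei/ → gotekeixeukaepei.
Rule 3 (intervocalic voicing): /t/ is a voiceless obstruent between vowels /o/ and /e/, so it voices to [d]. /k/ is a voiceless obstruent between vowels /e/ and /e/, so it voices to [g]. /k/ is a voiceless obstruent between vowels /u/ and /a/, so it voices to [g]. /p/ is a voiceless obstruent between vowels /e/ and /e/, so it voices to [b]. /gotekeixeukaepei/ → godegeixeugaebei.
Rule 4 (intervocalic voicing): no segment meets the environment; /godegeixeugaebei/ is unchanged.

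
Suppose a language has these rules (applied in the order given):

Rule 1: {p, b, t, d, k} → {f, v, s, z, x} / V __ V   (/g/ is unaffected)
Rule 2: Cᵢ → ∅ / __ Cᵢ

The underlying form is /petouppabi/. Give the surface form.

pesoupavi

Rule 1 (intervocalic spirantization): /t/ is a stop between vowels /e/ and /o/, so it spirantizes to the fricative [s]. /b/ is a stop between vowels /a/ and /i/, so it spirantizes to the fricative [v]. /petouppabi/ → pesouppavi.
Rule 2 (degemination): /pp/ is a geminate; the first /p/ deletes. /pesouppavi/ → pesoupavi.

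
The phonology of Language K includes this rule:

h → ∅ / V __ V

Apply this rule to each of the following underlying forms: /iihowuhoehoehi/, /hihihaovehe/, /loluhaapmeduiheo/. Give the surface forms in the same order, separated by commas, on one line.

/iihowuhoehoehi/: /h/ occurs between vowels /i/ and /o/, so it deletes. /h/ occurs between vowels /u/ and /o/, so it deletes. /h/ occurs between vowels /e/ and /o/, so it deletes. /h/ occurs between vowels /e/ and /i/, so it deletes. → [iiowuoeoei].
/hihihaovehe/: /h/ occurs between vowels /i/ and /i/, so it deletes. /h/ occurs between vowels /i/ and /a/, so it deletes. /h/ occurs between vowels /e/ and /e/, so it deletes. → [hiiaovee].
/loluhaapmeduiheo/: /h/ occurs between vowels /u/ and /a/, so it deletes. /h/ occurs between vowels /i/ and /e/, so it deletes. → [loluaapmeduieo].

iiowuoeoei, hiiaovee, loluaapmeduieo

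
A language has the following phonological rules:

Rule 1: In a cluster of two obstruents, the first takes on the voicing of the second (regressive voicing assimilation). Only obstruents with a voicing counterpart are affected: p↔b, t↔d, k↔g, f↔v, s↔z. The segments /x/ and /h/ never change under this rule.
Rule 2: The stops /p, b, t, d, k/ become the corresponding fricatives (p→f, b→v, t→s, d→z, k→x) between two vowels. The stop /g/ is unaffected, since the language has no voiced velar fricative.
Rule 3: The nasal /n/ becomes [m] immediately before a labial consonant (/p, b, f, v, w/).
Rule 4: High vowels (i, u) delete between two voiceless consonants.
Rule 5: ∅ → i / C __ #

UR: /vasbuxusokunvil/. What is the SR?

Rule 1 (regressive voicing assimilation): /s/ precedes the voiced obstruent /b/, so it voices to [z] by assimilation. /vasbuxusokunvil/ → vazbuxusokunvil.
Rule 2 (intervocalic spirantization): /k/ is a stop between vowels /o/ and /u/, so it spirantizes to the fricative [x]. /vazbuxusokunvil/ → vazbuxusoxunvil.
Rule 3 (nasal place assimilation): /n/ precedes the labial consonant /v/, so it assimilates in place to [m]. /vazbuxusoxunvil/ → vazbuxusoxumvil.
Rule 4 (high vowel syncope): /u/ is a high vowel flanked by voiceless consonants /x/ and /s/, so it deletes. /vazbuxusoxumvil/ → vazbuxsoxumvil.
Rule 5 (final i-epenthesis): the form ends in the consonant /l/, so [i] is inserted word-finally. /vazbuxsoxumvil/ → vazbuxsoxumvili.

vazbuxsoxumvili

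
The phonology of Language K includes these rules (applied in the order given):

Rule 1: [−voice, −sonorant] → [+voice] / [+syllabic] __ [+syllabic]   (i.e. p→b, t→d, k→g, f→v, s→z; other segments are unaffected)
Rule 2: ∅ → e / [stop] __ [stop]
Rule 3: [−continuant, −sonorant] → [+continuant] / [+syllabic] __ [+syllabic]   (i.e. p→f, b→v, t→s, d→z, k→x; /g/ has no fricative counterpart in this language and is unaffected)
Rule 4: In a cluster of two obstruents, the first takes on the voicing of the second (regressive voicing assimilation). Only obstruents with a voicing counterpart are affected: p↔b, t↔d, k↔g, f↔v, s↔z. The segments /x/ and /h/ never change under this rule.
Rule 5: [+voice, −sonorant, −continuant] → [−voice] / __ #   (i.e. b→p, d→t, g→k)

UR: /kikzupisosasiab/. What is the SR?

Rule 1 (intervocalic voicing): /p/ is a voiceless obstruent between vowels /u/ and /i/, so it voices to [b]. /s/ is a voiceless obstruent between vowels /i/ and /o/, so it voices to [z]. /s/ is a voiceless obstruent between vowels /o/ and /a/, so it voices to [z]. /s/ is a voiceless obstruent between vowels /a/ and /i/, so it voices to [z]. /kikzupisosasiab/ → kikzubizozaziab.
Rule 2 (stop-cluster e-epenthesis): no segment meets the environment; /kikzubizozaziab/ is unchanged.
Rule 3 (intervocalic spirantization): /b/ is a stop between vowels /u/ and /i/, so it spirantizes to the fricative [v]. /kikzubizozaziab/ → kikzuvizozaziab.
Rule 4 (regressive voicing assimilation): /k/ precedes the voiced obstruent /z/, so it voices to [g] by assimilation. /kikzuvizozaziab/ → kigzuvizozaziab.
Rule 5 (final devoicing): /b/ is a voiced stop in word-final position, so it devoices to [p]. /kigzuvizozaziab/ → kigzuvizozaziap.

kigzuvizozaziap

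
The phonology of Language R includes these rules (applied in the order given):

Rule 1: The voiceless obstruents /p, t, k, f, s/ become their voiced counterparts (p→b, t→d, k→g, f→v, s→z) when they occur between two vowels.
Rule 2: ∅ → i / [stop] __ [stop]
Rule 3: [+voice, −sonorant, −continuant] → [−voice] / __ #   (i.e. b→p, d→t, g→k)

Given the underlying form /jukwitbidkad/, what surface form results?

Rule 1 (intervocalic voicing): no segment meets the environment; /jukwitbidkad/ is unchanged.
Rule 2 (stop-cluster i-epenthesis): /t/ and /b/ form a stop–stop cluster, so [i] is inserted between them. /d/ and /k/ form a stop–stop cluster, so [i] is inserted between them. /jukwitbidkad/ → jukwitibidikad.
Rule 3 (final devoicing): /d/ is a voiced stop in word-final position, so it devoices to [t]. /jukwitibidikad/ → jukwitibidikat.

jukwitibidikat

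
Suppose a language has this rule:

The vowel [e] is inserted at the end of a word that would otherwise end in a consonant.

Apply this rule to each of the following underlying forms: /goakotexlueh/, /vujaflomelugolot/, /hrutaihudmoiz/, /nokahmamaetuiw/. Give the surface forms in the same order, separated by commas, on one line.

/goakotexlueh/: the form ends in the consonant /h/, so [e] is inserted word-finally. → [goakotexluehe].
/vujaflomelugolot/: the form ends in the consonant /t/, so [e] is inserted word-finally. → [vujaflomelugolote].
/hrutaihudmoiz/: the form ends in the consonant /z/, so [e] is inserted word-finally. → [hrutaihudmoize].
/nokahmamaetuiw/: the form ends in the consonant /w/, so [e] is inserted word-finally. → [nokahmamaetuiwe].

goakotexluehe, vujaflomelugolote, hrutaihudmoize, nokahmamaetuiwe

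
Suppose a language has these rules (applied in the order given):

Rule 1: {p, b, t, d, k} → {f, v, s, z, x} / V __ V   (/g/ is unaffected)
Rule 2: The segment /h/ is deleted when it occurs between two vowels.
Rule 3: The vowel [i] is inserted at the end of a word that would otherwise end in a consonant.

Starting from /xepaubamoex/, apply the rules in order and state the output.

xefauvamoexi

Rule 1 (intervocalic spirantization): /p/ is a stop between vowels /e/ and /a/, so it spirantizes to the fricative [f]. /b/ is a stop between vowels /u/ and /a/, so it spirantizes to the fricative [v]. /xepaubamoex/ → xefauvamoex.
Rule 2 (intervocalic h-deletion): no segment meets the environment; /xefauvamoex/ is unchanged.
Rule 3 (final i-epenthesis): the form ends in the consonant /x/, so [i] is inserted word-finally. /xefauvamoex/ → xefauvamoexi.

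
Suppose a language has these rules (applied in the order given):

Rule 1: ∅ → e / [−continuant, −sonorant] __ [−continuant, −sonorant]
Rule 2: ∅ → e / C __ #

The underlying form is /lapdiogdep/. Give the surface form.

lapediogedepe

Rule 1 (stop-cluster e-epenthesis): /p/ and /d/ form a stop–stop cluster, so [e] is inserted between them. /g/ and /d/ form a stop–stop cluster, so [e] is inserted between them. /lapdiogdep/ → lapediogedep.
Rule 2 (final e-epenthesis): the form ends in the consonant /p/, so [e] is inserted word-finally. /lapediogedep/ → lapediogedepe.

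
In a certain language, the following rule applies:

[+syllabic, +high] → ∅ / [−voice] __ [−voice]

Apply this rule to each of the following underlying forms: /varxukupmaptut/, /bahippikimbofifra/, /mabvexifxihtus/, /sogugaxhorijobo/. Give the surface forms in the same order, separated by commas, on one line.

varxkpmaptt, bahppkimboffra, mabvexfxhts, sogugaxhorijobo

/varxukupmaptut/: /u/ is a high vowel flanked by voiceless consonants /x/ and /k/, so it deletes. /u/ is a high vowel flanked by voiceless consonants /k/ and /p/, so it deletes. /u/ is a high vowel flanked by voiceless consonants /t/ and /t/, so it deletes. → [varxkpmaptt].
/bahippikimbofifra/: /i/ is a high vowel flanked by voiceless consonants /h/ and /p/, so it deletes. /i/ is a high vowel flanked by voiceless consonants /p/ and /k/, so it deletes. /i/ is a high vowel flanked by voiceless consonants /f/ and /f/, so it deletes. → [bahppkimboffra].
/mabvexifxihtus/: /i/ is a high vowel flanked by voiceless consonants /x/ and /f/, so it deletes. /i/ is a high vowel flanked by voiceless consonants /x/ and /h/, so it deletes. /u/ is a high vowel flanked by voiceless consonants /t/ and /s/, so it deletes. → [mabvexfxhts].
/sogugaxhorijobo/: the rule's environment is not met; surfaces unchanged as [sogugaxhorijobo].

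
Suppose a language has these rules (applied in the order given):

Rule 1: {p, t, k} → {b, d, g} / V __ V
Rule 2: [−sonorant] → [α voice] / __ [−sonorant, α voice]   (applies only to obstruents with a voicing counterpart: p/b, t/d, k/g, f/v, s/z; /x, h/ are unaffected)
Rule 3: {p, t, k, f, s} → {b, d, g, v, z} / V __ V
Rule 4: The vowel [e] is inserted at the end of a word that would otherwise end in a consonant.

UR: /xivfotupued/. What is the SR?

xiffodubuede

Rule 1 (intervocalic voicing): /t/ is a voiceless stop between vowels /o/ and /u/, so it voices to [d]. /p/ is a voiceless stop between vowels /u/ and /u/, so it voices to [b]. /xivfotupued/ → xivfodubued.
Rule 2 (regressive voicing assimilation): /v/ precedes the voiceless obstruent /f/, so it devoices to [f] by assimilation. /xivfodubued/ → xiffodubued.
Rule 3 (intervocalic voicing): no segment meets the environment; /xiffodubued/ is unchanged.
Rule 4 (final e-epenthesis): the form ends in the consonant /d/, so [e] is inserted word-finally. /xiffodubued/ → xiffodubuede.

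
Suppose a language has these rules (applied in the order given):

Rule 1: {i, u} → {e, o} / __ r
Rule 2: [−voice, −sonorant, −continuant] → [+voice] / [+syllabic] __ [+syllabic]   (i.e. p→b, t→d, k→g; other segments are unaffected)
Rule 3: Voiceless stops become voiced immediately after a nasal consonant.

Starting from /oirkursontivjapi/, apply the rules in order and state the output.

oerkorsondivjabi

Rule 1 (pre-rhotic lowering): /i/ is a high vowel immediately before /r/, so it lowers to [e]. /u/ is a high vowel immediately before /r/, so it lowers to [o]. /oirkursontivjapi/ → oerkorsontivjapi.
Rule 2 (intervocalic voicing): /p/ is a voiceless stop between vowels /a/ and /i/, so it voices to [b]. /oerkorsontivjapi/ → oerkorsontivjabi.
Rule 3 (post-nasal voicing): /t/ is a voiceless stop immediately after the nasal /n/, so it voices to [d]. /oerkorsontivjabi/ → oerkorsondivjabi.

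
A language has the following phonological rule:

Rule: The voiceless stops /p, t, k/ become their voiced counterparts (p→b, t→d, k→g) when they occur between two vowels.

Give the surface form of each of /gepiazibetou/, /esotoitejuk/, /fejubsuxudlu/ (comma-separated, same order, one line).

/gepiazibetou/: /p/ is a voiceless stop between vowels /e/ and /i/, so it voices to [b]. /t/ is a voiceless stop between vowels /e/ and /o/, so it voices to [d]. → [gebiazibedou].
/esotoitejuk/: /t/ is a voiceless stop between vowels /o/ and /o/, so it voices to [d]. /t/ is a voiceless stop between vowels /i/ and /e/, so it voices to [d]. → [esodoidejuk].
/fejubsuxudlu/: the rule's environment is not met; surfaces unchanged as [fejubsuxudlu].

gebiazibedou, esodoidejuk, fejubsuxudlu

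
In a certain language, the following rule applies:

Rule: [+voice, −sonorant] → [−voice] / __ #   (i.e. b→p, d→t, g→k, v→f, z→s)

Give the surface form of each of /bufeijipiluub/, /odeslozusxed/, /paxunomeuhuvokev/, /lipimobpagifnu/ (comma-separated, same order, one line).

/bufeijipiluub/: /b/ is a voiced obstruent in word-final position, so it devoices to [p]. → [bufeijipiluup].
/odeslozusxed/: /d/ is a voiced obstruent in word-final position, so it devoices to [t]. → [odeslozusxet].
/paxunomeuhuvokev/: /v/ is a voiced obstruent in word-final position, so it devoices to [f]. → [paxunomeuhuvokef].
/lipimobpagifnu/: the rule's environment is not met; surfaces unchanged as [lipimobpagifnu].

bufeijipiluup, odeslozusxet, paxunomeuhuvokef, lipimobpagifnu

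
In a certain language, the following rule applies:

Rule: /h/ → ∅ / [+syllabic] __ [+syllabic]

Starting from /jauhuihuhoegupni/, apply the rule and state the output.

jauuiuoegupni

/h/ occurs between vowels /u/ and /u/, so it deletes.
/h/ occurs between vowels /i/ and /u/, so it deletes.
/h/ occurs between vowels /u/ and /o/, so it deletes.
Surface form: [jauuiuoegupni].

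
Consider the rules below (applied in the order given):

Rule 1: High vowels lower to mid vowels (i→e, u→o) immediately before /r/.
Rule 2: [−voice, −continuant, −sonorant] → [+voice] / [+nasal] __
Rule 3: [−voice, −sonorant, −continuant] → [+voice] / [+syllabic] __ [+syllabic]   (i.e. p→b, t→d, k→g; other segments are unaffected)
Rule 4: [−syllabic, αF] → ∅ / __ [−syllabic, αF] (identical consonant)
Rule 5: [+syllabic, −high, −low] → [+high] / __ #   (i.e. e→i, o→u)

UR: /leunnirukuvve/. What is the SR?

leuneruguvi

Rule 1 (pre-rhotic lowering): /i/ is a high vowel immediately before /r/, so it lowers to [e]. /leunnirukuvve/ → leunnerukuvve.
Rule 2 (post-nasal voicing): no segment meets the environment; /leunnerukuvve/ is unchanged.
Rule 3 (intervocalic voicing): /k/ is a voiceless stop between vowels /u/ and /u/, so it voices to [g]. /leunnerukuvve/ → leunneruguvve.
Rule 4 (degemination): /nn/ is a geminate; the first /n/ deletes. /vv/ is a geminate; the first /v/ deletes. /leunneruguvve/ → leuneruguve.
Rule 5 (final vowel raising): /e/ is a mid vowel in word-final position, so it raises to [i]. /leuneruguve/ → leuneruguvi.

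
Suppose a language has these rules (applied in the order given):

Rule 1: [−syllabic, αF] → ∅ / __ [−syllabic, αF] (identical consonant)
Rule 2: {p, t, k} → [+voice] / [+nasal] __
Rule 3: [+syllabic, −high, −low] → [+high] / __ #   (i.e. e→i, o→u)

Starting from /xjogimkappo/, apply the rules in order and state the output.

xjogimgapu

Rule 1 (degemination): /pp/ is a geminate; the first /p/ deletes. /xjogimkappo/ → xjogimkapo.
Rule 2 (post-nasal voicing): /k/ is a voiceless stop immediately after the nasal /m/, so it voices to [g]. /xjogimkapo/ → xjogimgapo.
Rule 3 (final vowel raising): /o/ is a mid vowel in word-final position, so it raises to [u]. /xjogimgapo/ → xjogimgapu.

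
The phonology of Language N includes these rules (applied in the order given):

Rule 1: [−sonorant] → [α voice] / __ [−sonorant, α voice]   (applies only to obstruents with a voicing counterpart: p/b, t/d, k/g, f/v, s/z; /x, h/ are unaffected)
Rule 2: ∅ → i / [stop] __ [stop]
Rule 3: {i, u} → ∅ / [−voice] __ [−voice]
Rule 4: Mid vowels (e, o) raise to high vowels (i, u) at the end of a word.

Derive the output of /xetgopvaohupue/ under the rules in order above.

Rule 1 (regressive voicing assimilation): /t/ precedes the voiced obstruent /g/, so it voices to [d] by assimilation. /p/ precedes the voiced obstruent /v/, so it voices to [b] by assimilation. /xetgopvaohupue/ → xedgobvaohupue.
Rule 2 (stop-cluster i-epenthesis): /d/ and /g/ form a stop–stop cluster, so [i] is inserted between them. /xedgobvaohupue/ → xedigobvaohupue.
Rule 3 (high vowel syncope): /u/ is a high vowel flanked by voiceless consonants /h/ and /p/, so it deletes. /xedigobvaohupue/ → xedigobvaohpue.
Rule 4 (final vowel raising): /e/ is a mid vowel in word-final position, so it raises to [i]. /xedigobvaohpue/ → xedigobvaohpui.

xedigobvaohpui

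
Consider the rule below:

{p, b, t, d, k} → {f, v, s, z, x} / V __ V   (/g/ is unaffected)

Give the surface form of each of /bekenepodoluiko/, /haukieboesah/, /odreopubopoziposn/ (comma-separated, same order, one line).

bexenefozoluixo, hauxievoesah, odreofuvofozifosn

/bekenepodoluiko/: /k/ is a stop between vowels /e/ and /e/, so it spirantizes to the fricative [x]. /p/ is a stop between vowels /e/ and /o/, so it spirantizes to the fricative [f]. /d/ is a stop between vowels /o/ and /o/, so it spirantizes to the fricative [z]. /k/ is a stop between vowels /i/ and /o/, so it spirantizes to the fricative [x]. → [bexenefozoluixo].
/haukieboesah/: /k/ is a stop between vowels /u/ and /i/, so it spirantizes to the fricative [x]. /b/ is a stop between vowels /e/ and /o/, so it spirantizes to the fricative [v]. → [hauxievoesah].
/odreopubopoziposn/: /p/ is a stop between vowels /o/ and /u/, so it spirantizes to the fricative [f]. /b/ is a stop between vowels /u/ and /o/, so it spirantizes to the fricative [v]. /p/ is a stop between vowels /o/ and /o/, so it spirantizes to the fricative [f]. /p/ is a stop between vowels /i/ and /o/, so it spirantizes to the fricative [f]. → [odreofuvofozifosn].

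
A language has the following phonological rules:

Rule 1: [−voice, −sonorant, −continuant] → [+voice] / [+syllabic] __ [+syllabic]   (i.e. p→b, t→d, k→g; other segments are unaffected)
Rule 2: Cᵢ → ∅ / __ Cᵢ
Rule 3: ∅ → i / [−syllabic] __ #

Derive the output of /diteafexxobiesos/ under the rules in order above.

Rule 1 (intervocalic voicing): /t/ is a voiceless stop between vowels /i/ and /e/, so it voices to [d]. /diteafexxobiesos/ → dideafexxobiesos.
Rule 2 (degemination): /xx/ is a geminate; the first /x/ deletes. /dideafexxobiesos/ → dideafexobiesos.
Rule 3 (final i-epenthesis): the form ends in the consonant /s/, so [i] is inserted word-finally. /dideafexobiesos/ → dideafexobiesosi.

dideafexobiesosi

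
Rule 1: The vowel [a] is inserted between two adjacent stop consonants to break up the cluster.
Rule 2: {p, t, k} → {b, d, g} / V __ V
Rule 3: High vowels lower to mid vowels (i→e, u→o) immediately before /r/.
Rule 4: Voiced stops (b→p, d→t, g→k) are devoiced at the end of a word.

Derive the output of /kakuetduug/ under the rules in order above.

kaguedaduuk

Rule 1 (stop-cluster a-epenthesis): /t/ and /d/ form a stop–stop cluster, so [a] is inserted between them. /kakuetduug/ → kakuetaduug.
Rule 2 (intervocalic voicing): /k/ is a voiceless stop between vowels /a/ and /u/, so it voices to [g]. /t/ is a voiceless stop between vowels /e/ and /a/, so it voices to [d]. /kakuetaduug/ → kaguedaduug.
Rule 3 (pre-rhotic lowering): no segment meets the environment; /kaguedaduug/ is unchanged.
Rule 4 (final devoicing): /g/ is a voiced stop in word-final position, so it devoices to [k]. /kaguedaduug/ → kaguedaduuk.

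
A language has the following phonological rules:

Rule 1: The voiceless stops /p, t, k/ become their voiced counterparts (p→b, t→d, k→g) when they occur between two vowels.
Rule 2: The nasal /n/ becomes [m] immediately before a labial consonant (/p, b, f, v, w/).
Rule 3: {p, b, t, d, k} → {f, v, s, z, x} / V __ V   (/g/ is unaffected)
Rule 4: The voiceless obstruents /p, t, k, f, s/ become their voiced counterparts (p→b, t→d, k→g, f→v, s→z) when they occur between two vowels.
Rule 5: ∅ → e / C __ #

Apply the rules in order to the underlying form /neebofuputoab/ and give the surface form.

Rule 1 (intervocalic voicing): /p/ is a voiceless stop between vowels /u/ and /u/, so it voices to [b]. /t/ is a voiceless stop between vowels /u/ and /o/, so it voices to [d]. /neebofuputoab/ → neebofubudoab.
Rule 2 (nasal place assimilation): no segment meets the environment; /neebofubudoab/ is unchanged.
Rule 3 (intervocalic spirantization): /b/ is a stop between vowels /e/ and /o/, so it spirantizes to the fricative [v]. /b/ is a stop between vowels /u/ and /u/, so it spirantizes to the fricative [v]. /d/ is a stop between vowels /u/ and /o/, so it spirantizes to the fricative [z]. /neebofubudoab/ → neevofuvuzoab.
Rule 4 (intervocalic voicing): /f/ is a voiceless obstruent between vowels /o/ and /u/, so it voices to [v]. /neevofuvuzoab/ → neevovuvuzoab.
Rule 5 (final e-epenthesis): the form ends in the consonant /b/, so [e] is inserted word-finally. /neevovuvuzoab/ → neevovuvuzoabe.

neevovuvuzoabe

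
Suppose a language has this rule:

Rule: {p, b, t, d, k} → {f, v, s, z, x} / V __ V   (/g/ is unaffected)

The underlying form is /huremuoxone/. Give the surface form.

huremuoxone

No segment of /huremuoxone/ meets the structural description of the rule, so the form surfaces unchanged.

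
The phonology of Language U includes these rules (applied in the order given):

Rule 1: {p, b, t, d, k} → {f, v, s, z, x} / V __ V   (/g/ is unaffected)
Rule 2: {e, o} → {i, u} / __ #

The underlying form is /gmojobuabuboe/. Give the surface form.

Rule 1 (intervocalic spirantization): /b/ is a stop between vowels /o/ and /u/, so it spirantizes to the fricative [v]. /b/ is a stop between vowels /a/ and /u/, so it spirantizes to the fricative [v]. /b/ is a stop between vowels /u/ and /o/, so it spirantizes to the fricative [v]. /gmojobuabuboe/ → gmojovuavuvoe.
Rule 2 (final vowel raising): /e/ is a mid vowel in word-final position, so it raises to [i]. /gmojovuavuvoe/ → gmojovuavuvoi.

gmojovuavuvoi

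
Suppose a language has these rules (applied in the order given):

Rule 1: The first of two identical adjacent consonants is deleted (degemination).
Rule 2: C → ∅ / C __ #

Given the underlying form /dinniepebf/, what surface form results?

diniepeb

Rule 1 (degemination): /nn/ is a geminate; the first /n/ deletes. /dinniepebf/ → diniepebf.
Rule 2 (final cluster simplification): /f/ is the second consonant of a word-final cluster /bf/, so it deletes. /diniepebf/ → diniepeb.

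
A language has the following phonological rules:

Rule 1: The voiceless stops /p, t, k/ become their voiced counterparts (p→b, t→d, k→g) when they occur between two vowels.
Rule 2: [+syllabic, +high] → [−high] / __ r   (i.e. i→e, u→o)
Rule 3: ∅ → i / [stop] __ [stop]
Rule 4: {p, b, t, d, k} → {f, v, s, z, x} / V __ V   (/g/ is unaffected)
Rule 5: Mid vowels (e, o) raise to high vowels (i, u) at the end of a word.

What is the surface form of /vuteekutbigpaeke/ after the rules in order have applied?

vuzeegusivigifaegi

Rule 1 (intervocalic voicing): /t/ is a voiceless stop between vowels /u/ and /e/, so it voices to [d]. /k/ is a voiceless stop between vowels /e/ and /u/, so it voices to [g]. /k/ is a voiceless stop between vowels /e/ and /e/, so it voices to [g]. /vuteekutbigpaeke/ → vudeegutbigpaege.
Rule 2 (pre-rhotic lowering): no segment meets the environment; /vudeegutbigpaege/ is unchanged.
Rule 3 (stop-cluster i-epenthesis): /t/ and /b/ form a stop–stop cluster, so [i] is inserted between them. /g/ and /p/ form a stop–stop cluster, so [i] is inserted between them. /vudeegutbigpaege/ → vudeegutibigipaege.
Rule 4 (intervocalic spirantization): /d/ is a stop between vowels /u/ and /e/, so it spirantizes to the fricative [z]. /t/ is a stop between vowels /u/ and /i/, so it spirantizes to the fricative [s]. /b/ is a stop between vowels /i/ and /i/, so it spirantizes to the fricative [v]. /p/ is a stop between vowels /i/ and /a/, so it spirantizes to the fricative [f]. /vudeegutibigipaege/ → vuzeegusivigifaege.
Rule 5 (final vowel raising): /e/ is a mid vowel in word-final position, so it raises to [i]. /vuzeegusivigifaege/ → vuzeegusivigifaegi.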